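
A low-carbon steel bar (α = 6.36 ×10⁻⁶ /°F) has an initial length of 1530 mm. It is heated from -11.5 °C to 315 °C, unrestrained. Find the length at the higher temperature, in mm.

1535.7 mm

Convert α: 6.36×10⁻⁶/°F × (9/5) = 11.4×10⁻⁶/K.
ΔT = 315 − (-11.5) = 326.5 K.
ΔL = α·L₀·ΔT = 11.4×10⁻⁶ × 1530 mm × 326.5 K = 5.72 mm.
L = L₀ + ΔL = 1530 + 5.72 = 1535.7 mm.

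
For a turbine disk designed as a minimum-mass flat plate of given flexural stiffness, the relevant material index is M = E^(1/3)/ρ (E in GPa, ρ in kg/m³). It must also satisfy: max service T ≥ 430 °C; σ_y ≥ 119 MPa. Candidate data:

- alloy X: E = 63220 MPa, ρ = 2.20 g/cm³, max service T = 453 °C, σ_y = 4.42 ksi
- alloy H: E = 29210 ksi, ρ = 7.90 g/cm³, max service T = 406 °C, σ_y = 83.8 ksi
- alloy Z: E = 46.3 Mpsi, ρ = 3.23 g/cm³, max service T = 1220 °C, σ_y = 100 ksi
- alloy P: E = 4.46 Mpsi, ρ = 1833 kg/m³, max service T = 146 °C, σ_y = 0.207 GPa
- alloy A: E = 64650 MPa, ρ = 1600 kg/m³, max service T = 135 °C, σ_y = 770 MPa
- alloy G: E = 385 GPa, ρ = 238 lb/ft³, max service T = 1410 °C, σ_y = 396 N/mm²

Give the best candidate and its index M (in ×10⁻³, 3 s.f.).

alloy Z, M = 2.12×10⁻³

Screen on constraints: max service T ≥ 430 °C; σ_y ≥ 119 MPa. Survivors: alloy Z, alloy G.
Putting every candidate on a common basis:
  alloy Z: E = 319.2 GPa, ρ = 3230 kg/m³
  alloy G: E = 385.0 GPa, ρ = 3812 kg/m³
  alloy Z: M = 2.12×10⁻³
  alloy G: M = 1.91×10⁻³
Highest index: alloy Z.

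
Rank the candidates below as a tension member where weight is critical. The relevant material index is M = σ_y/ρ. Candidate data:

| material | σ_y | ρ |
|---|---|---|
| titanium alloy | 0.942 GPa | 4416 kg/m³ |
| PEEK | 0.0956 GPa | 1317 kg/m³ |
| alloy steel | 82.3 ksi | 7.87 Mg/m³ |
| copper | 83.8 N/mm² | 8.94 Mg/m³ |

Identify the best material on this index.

titanium alloy

After converting to SI:
  titanium alloy: σ_y = 942.0 MPa, ρ = 4416 kg/m³
  PEEK: σ_y = 95.60 MPa, ρ = 1317 kg/m³
  alloy steel: σ_y = 567.4 MPa, ρ = 7870 kg/m³
  copper: σ_y = 83.80 MPa, ρ = 8940 kg/m³
  titanium alloy: M = 213 kN·m/kg
  PEEK: M = 72.6 kN·m/kg
  alloy steel: M = 72.1 kN·m/kg
  copper: M = 9.37 kN·m/kg
Highest index: titanium alloy.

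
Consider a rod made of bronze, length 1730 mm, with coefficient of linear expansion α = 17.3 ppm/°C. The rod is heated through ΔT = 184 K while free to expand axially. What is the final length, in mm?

1735.5 mm

ΔL = α·L₀·ΔT = 17.3×10⁻⁶ × 1730 mm × 184.0 K = 5.51 mm.
L = L₀ + ΔL = 1730 + 5.51 = 1735.5 mm.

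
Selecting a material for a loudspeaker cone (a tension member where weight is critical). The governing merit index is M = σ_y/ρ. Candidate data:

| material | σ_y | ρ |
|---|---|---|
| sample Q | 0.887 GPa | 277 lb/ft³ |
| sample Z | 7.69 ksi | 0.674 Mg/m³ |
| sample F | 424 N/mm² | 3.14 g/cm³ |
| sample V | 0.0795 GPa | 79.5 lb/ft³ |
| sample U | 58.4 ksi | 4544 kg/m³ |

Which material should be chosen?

sample Q

Putting every candidate on a common basis:
  sample Q: σ_y = 887.0 MPa, ρ = 4437 kg/m³
  sample Z: σ_y = 53.02 MPa, ρ = 674.0 kg/m³
  sample F: σ_y = 424.0 MPa, ρ = 3140 kg/m³
  sample V: σ_y = 79.50 MPa, ρ = 1273 kg/m³
  sample U: σ_y = 402.7 MPa, ρ = 4544 kg/m³
  sample Q: M = 200 kN·m/kg
  sample F: M = 135 kN·m/kg
  sample U: M = 88.6 kN·m/kg
  sample Z: M = 78.7 kN·m/kg
  sample V: M = 62.4 kN·m/kg
Sample Q ranks first.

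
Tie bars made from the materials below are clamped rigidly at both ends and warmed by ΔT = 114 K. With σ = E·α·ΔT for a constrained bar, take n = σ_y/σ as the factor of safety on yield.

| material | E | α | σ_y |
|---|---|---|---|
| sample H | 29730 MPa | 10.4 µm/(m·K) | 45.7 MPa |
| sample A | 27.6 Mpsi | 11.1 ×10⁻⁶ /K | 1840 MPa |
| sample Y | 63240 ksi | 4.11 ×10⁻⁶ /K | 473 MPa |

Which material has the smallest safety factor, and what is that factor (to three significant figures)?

sample H, n = 1.30

In consistent units (E in GPa, α in ×10⁻⁶/K, σ_y in MPa):
  sample H: E = 29.73, α = 10.4, σ_y = 45.70 → σ = 35.2 MPa, n = 1.30
  sample A: E = 190.3, α = 11.1, σ_y = 1840 → σ = 241 MPa, n = 7.64
  sample Y: E = 436.0, α = 4.11, σ_y = 473.0 → σ = 204 MPa, n = 2.32
Sample H has the lowest safety factor, n = 1.30.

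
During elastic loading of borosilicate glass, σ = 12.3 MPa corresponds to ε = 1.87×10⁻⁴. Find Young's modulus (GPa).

65.8 GPa

E = σ/ε = 12.3 MPa / 1.87×10⁻⁴ = 65780 MPa = 65.8 GPa.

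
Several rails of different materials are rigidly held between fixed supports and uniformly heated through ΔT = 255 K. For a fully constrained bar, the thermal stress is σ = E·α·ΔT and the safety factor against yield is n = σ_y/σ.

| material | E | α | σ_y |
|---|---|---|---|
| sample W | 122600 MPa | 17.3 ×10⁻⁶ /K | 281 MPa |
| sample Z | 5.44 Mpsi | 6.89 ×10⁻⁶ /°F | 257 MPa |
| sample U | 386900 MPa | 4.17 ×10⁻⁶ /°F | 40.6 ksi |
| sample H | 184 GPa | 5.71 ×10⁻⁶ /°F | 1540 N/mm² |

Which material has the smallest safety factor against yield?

sample U

In consistent units (E in GPa, α in ×10⁻⁶/K, σ_y in MPa):
  sample W: E = 122.6, α = 17.3, σ_y = 281.0 → σ = 541 MPa, n = 0.520
  sample Z: E = 37.51, α = 12.4, σ_y = 257.0 → σ = 119 MPa, n = 2.17
  sample U: E = 386.9, α = 7.51, σ_y = 279.9 → σ = 741 MPa, n = 0.378
  sample H: E = 184.0, α = 10.3, σ_y = 1540 → σ = 482 MPa, n = 3.19
Sample U has the lowest safety factor, n = 0.378.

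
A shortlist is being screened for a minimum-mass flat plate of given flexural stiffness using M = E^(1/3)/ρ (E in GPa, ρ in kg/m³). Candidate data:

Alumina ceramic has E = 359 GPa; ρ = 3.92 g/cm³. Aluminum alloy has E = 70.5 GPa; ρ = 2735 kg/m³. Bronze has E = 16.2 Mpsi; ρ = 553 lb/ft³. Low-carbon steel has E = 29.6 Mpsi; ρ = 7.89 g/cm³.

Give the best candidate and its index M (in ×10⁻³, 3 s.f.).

Normalizing units and computing the index:
  alumina ceramic: E = 359.0 GPa, ρ = 3920 kg/m³
  aluminum alloy: E = 70.50 GPa, ρ = 2735 kg/m³
  bronze: E = 111.7 GPa, ρ = 8858 kg/m³
  low-carbon steel: E = 204.1 GPa, ρ = 7890 kg/m³
  alumina ceramic: M = 1.81×10⁻³
  aluminum alloy: M = 1.51×10⁻³
  low-carbon steel: M = 0.746×10⁻³
  bronze: M = 0.544×10⁻³
Alumina ceramic has the largest M.

alumina ceramic, M = 1.81×10⁻³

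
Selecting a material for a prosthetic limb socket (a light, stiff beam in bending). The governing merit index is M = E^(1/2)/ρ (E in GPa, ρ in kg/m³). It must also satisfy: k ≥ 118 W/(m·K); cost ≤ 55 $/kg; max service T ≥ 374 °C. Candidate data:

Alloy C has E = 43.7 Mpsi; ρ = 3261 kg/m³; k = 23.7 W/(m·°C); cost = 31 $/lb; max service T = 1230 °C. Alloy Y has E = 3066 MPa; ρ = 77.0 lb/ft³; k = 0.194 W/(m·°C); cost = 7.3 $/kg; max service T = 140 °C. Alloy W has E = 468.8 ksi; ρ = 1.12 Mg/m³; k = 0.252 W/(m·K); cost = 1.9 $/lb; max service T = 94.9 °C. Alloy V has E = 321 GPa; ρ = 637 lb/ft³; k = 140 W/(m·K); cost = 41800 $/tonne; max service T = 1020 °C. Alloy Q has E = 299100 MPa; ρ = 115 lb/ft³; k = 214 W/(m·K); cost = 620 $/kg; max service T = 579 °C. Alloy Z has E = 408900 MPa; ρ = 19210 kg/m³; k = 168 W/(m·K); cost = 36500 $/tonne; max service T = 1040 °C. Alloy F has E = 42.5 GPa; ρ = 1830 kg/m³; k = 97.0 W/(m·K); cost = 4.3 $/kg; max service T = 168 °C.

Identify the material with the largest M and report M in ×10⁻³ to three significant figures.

Screen on constraints: k ≥ 118 W/(m·K); cost ≤ 55 $/kg; max service T ≥ 374 °C. Survivors: alloy V, alloy Z.
In SI units:
  alloy V: E = 321.0 GPa, ρ = 10200 kg/m³
  alloy Z: E = 408.9 GPa, ρ = 19210 kg/m³
  alloy V: M = 1.76×10⁻³
  alloy Z: M = 1.05×10⁻³
The maximum is for alloy V.

alloy V, M = 1.76×10⁻³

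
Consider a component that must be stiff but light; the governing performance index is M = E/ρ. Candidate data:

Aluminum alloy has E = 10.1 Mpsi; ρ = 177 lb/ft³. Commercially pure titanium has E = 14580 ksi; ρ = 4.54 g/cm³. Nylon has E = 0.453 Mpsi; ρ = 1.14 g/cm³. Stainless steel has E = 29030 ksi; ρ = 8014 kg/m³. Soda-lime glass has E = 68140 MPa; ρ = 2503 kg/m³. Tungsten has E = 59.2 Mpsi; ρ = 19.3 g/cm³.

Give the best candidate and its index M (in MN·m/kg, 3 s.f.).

Normalizing units and computing the index:
  aluminum alloy: E = 69.64 GPa, ρ = 2835 kg/m³
  commercially pure titanium: E = 100.5 GPa, ρ = 4540 kg/m³
  nylon: E = 3.123 GPa, ρ = 1140 kg/m³
  stainless steel: E = 200.2 GPa, ρ = 8014 kg/m³
  soda-lime glass: E = 68.14 GPa, ρ = 2503 kg/m³
  tungsten: E = 408.2 GPa, ρ = 19300 kg/m³
  soda-lime glass: M = 27.2 MN·m/kg
  stainless steel: M = 25.0 MN·m/kg
  aluminum alloy: M = 24.6 MN·m/kg
  commercially pure titanium: M = 22.1 MN·m/kg
  tungsten: M = 21.1 MN·m/kg
  nylon: M = 2.74 MN·m/kg
The maximum is for soda-lime glass.

soda-lime glass, M = 27.2 MN·m/kg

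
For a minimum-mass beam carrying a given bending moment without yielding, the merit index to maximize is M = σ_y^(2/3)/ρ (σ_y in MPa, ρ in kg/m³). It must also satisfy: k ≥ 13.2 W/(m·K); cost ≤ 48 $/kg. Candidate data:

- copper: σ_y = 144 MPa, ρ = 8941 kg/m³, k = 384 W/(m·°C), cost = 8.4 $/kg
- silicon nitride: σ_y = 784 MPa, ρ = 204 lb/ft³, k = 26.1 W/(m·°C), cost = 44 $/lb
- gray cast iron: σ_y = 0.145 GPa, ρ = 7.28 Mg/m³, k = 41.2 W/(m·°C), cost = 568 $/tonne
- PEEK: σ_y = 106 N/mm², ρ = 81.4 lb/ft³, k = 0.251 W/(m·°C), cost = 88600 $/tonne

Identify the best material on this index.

gray cast iron

Screen on constraints: k ≥ 13.2 W/(m·K); cost ≤ 48 $/kg. Survivors: copper, gray cast iron.
In SI units:
  copper: σ_y = 144.0 MPa, ρ = 8941 kg/m³
  gray cast iron: σ_y = 145.0 MPa, ρ = 7280 kg/m³
  gray cast iron: M = 3.79×10⁻³
  copper: M = 3.07×10⁻³
Gray cast iron ranks first.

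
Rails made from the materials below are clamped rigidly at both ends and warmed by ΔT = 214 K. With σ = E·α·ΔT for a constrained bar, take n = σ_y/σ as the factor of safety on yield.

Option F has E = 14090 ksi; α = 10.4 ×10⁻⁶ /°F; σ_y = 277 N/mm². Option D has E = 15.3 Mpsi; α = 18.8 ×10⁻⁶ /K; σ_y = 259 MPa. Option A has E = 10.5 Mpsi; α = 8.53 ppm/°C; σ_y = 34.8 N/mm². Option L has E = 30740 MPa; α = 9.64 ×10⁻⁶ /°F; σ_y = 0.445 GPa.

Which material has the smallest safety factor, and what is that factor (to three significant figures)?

Converting E to GPa, α to ×10⁻⁶/K, σ_y to MPa, then σ and n for each:
  option F: E = 97.15, α = 18.7, σ_y = 277.0 → σ = 389 MPa, n = 0.712
  option D: E = 105.5, α = 18.8, σ_y = 259.0 → σ = 424 MPa, n = 0.610
  option A: E = 72.39, α = 8.53, σ_y = 34.80 → σ = 132 MPa, n = 0.263
  option L: E = 30.74, α = 17.4, σ_y = 445.0 → σ = 114 MPa, n = 3.90
Smallest n: option A with n = 0.263.

option A, n = 0.263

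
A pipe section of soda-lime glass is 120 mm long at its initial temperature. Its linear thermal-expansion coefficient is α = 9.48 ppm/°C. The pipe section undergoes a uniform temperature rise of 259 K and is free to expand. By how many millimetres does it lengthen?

ΔL = α·L₀·ΔT = 9.48×10⁻⁶ × 120 mm × 259.0 K = 0.295 mm.

0.295 mm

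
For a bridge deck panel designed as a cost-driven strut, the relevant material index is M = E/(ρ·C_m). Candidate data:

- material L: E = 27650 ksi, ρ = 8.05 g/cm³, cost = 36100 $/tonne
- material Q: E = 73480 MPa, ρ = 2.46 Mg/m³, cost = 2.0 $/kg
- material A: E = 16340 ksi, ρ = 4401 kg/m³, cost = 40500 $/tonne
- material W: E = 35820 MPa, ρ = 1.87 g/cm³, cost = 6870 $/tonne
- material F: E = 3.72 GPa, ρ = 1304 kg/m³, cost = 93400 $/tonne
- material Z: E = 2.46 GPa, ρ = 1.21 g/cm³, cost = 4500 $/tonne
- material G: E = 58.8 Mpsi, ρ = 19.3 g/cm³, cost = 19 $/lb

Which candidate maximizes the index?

In SI units:
  material L: E = 190.6 GPa, ρ = 8050 kg/m³, cost = 36.10 $/kg
  material Q: E = 73.48 GPa, ρ = 2460 kg/m³, cost = 2.000 $/kg
  material A: E = 112.7 GPa, ρ = 4401 kg/m³, cost = 40.50 $/kg
  material W: E = 35.82 GPa, ρ = 1870 kg/m³, cost = 6.870 $/kg
  material F: E = 3.720 GPa, ρ = 1304 kg/m³, cost = 93.40 $/kg
  material Z: E = 2.460 GPa, ρ = 1210 kg/m³, cost = 4.500 $/kg
  material G: E = 405.4 GPa, ρ = 19300 kg/m³, cost = 41.89 $/kg
  material Q: M = 14.9 MN·m per $
  material W: M = 2.79 MN·m per $
  material L: M = 0.656 MN·m per $
  material A: M = 0.632 MN·m per $
  material G: M = 0.501 MN·m per $
  material Z: M = 0.452 MN·m per $
  material F: M = 0.0305 MN·m per $
Highest index: material Q.

material Q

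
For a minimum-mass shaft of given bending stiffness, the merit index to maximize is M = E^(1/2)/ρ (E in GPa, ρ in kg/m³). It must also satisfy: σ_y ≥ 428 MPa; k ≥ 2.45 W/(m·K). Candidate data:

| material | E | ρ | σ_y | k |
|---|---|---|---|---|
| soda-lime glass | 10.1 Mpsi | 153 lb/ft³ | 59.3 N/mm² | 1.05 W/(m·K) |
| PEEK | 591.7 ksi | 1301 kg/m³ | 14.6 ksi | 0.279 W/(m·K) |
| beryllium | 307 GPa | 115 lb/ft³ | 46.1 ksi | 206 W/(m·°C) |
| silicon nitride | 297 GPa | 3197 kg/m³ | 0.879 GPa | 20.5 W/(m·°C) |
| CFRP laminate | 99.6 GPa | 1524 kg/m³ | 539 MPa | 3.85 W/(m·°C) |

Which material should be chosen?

Screen on constraints: σ_y ≥ 428 MPa; k ≥ 2.45 W/(m·K). Survivors: silicon nitride, CFRP laminate.
Putting every candidate on a common basis:
  silicon nitride: E = 297.0 GPa, ρ = 3197 kg/m³
  CFRP laminate: E = 99.60 GPa, ρ = 1524 kg/m³
  CFRP laminate: M = 6.55×10⁻³
  silicon nitride: M = 5.39×10⁻³
Highest index: CFRP laminate.

CFRP laminate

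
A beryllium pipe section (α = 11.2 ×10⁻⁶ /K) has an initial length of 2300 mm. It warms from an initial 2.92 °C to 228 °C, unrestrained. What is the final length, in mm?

ΔT = 228 − 2.92 = 225.1 K.
ΔL = α·L₀·ΔT = 11.2×10⁻⁶ × 2300 mm × 225.1 K = 5.80 mm.
L = L₀ + ΔL = 2300 + 5.80 = 2305.8 mm.

2305.8 mm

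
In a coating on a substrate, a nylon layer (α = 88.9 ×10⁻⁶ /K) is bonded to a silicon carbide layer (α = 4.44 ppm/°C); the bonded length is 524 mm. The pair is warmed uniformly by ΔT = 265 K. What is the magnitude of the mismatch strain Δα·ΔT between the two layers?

Δα = |88.9 − 4.44|×10⁻⁶/K = 84.5×10⁻⁶/K.
Mismatch strain = Δα·ΔT = 84.5×10⁻⁶ × 265.0 = 0.0224.

0.0224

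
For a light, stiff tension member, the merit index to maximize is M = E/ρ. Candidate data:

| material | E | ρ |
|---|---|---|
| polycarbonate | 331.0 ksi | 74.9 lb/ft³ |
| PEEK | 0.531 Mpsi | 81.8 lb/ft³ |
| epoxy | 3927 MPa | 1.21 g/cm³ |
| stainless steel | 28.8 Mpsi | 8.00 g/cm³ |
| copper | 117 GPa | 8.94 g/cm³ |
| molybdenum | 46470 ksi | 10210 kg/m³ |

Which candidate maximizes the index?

molybdenum

Convert each candidate to consistent units, then evaluate M:
  polycarbonate: E = 2.282 GPa, ρ = 1200 kg/m³
  PEEK: E = 3.661 GPa, ρ = 1310 kg/m³
  epoxy: E = 3.927 GPa, ρ = 1210 kg/m³
  stainless steel: E = 198.6 GPa, ρ = 8000 kg/m³
  copper: E = 117.0 GPa, ρ = 8940 kg/m³
  molybdenum: E = 320.4 GPa, ρ = 10210 kg/m³
  molybdenum: M = 31.4 MN·m/kg
  stainless steel: M = 24.8 MN·m/kg
  copper: M = 13.1 MN·m/kg
  epoxy: M = 3.25 MN·m/kg
  PEEK: M = 2.79 MN·m/kg
  polycarbonate: M = 1.90 MN·m/kg
Molybdenum has the largest M.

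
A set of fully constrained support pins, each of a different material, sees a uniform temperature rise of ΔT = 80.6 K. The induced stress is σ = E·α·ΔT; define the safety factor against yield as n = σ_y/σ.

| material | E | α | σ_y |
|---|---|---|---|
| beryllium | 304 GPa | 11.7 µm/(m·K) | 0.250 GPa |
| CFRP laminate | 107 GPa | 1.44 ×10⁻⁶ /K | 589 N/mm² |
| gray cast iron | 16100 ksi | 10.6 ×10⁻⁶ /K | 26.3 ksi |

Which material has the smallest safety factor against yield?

With everything in SI (GPa, ×10⁻⁶/K, MPa):
  beryllium: E = 304.0, α = 11.7, σ_y = 250.0 → σ = 287 MPa, n = 0.872
  CFRP laminate: E = 107.0, α = 1.44, σ_y = 589.0 → σ = 12.4 MPa, n = 47.4
  gray cast iron: E = 111.0, α = 10.6, σ_y = 181.3 → σ = 94.8 MPa, n = 1.91
Beryllium has the lowest safety factor, n = 0.872.

beryllium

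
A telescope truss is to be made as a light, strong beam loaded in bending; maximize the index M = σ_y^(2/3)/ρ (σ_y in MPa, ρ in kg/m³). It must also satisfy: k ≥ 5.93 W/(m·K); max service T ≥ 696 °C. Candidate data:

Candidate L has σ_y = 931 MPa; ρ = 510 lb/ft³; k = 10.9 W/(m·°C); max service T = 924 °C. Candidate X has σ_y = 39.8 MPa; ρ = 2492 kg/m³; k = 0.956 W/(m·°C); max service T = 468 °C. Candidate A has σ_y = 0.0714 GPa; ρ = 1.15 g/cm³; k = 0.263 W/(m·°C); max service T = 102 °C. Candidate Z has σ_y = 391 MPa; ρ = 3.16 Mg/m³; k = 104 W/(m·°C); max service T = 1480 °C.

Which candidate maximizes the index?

Screen on constraints: k ≥ 5.93 W/(m·K); max service T ≥ 696 °C. Survivors: candidate L, candidate Z.
Normalizing units and computing the index:
  candidate L: σ_y = 931.0 MPa, ρ = 8169 kg/m³
  candidate Z: σ_y = 391.0 MPa, ρ = 3160 kg/m³
  candidate Z: M = 16.9×10⁻³
  candidate L: M = 11.7×10⁻³
Candidate Z has the largest M.

candidate Z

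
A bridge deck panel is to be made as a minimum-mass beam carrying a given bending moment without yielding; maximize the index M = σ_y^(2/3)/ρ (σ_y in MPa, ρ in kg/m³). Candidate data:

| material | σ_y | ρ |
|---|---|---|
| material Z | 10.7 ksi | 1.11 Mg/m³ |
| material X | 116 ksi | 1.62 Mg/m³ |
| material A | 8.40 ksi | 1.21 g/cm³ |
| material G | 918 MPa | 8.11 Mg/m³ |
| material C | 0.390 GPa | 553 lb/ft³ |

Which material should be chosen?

material X

After converting to SI:
  material Z: σ_y = 73.77 MPa, ρ = 1110 kg/m³
  material X: σ_y = 799.8 MPa, ρ = 1620 kg/m³
  material A: σ_y = 57.92 MPa, ρ = 1210 kg/m³
  material G: σ_y = 918.0 MPa, ρ = 8110 kg/m³
  material C: σ_y = 390.0 MPa, ρ = 8858 kg/m³
  material X: M = 53.2×10⁻³
  material Z: M = 15.8×10⁻³
  material A: M = 12.4×10⁻³
  material G: M = 11.6×10⁻³
  material C: M = 6.03×10⁻³
Material X has the largest M.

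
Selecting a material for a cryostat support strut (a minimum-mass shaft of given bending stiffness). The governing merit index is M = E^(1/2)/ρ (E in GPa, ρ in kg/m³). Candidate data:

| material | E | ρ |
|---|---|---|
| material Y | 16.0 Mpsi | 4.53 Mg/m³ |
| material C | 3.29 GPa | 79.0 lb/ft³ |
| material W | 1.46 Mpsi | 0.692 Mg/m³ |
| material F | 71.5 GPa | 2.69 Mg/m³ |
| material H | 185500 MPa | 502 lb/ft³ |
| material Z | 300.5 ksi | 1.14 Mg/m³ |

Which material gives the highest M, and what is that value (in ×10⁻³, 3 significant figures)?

Normalizing units and computing the index:
  material Y: E = 110.3 GPa, ρ = 4530 kg/m³
  material C: E = 3.290 GPa, ρ = 1265 kg/m³
  material W: E = 10.07 GPa, ρ = 692.0 kg/m³
  material F: E = 71.50 GPa, ρ = 2690 kg/m³
  material H: E = 185.5 GPa, ρ = 8041 kg/m³
  material Z: E = 2.072 GPa, ρ = 1140 kg/m³
  material W: M = 4.58×10⁻³
  material F: M = 3.14×10⁻³
  material Y: M = 2.32×10⁻³
  material H: M = 1.69×10⁻³
  material C: M = 1.43×10⁻³
  material Z: M = 1.26×10⁻³
Highest index: material W.

material W, M = 4.58×10⁻³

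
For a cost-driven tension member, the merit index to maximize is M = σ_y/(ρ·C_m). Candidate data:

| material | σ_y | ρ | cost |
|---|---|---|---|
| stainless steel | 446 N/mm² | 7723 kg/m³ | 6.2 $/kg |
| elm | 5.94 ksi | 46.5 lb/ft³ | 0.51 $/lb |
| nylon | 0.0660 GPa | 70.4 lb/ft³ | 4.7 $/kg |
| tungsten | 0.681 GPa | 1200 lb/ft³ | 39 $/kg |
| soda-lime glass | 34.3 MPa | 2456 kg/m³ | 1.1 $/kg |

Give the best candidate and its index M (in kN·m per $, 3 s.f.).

elm, M = 48.9 kN·m per $

Normalizing units and computing the index:
  stainless steel: σ_y = 446.0 MPa, ρ = 7723 kg/m³, cost = 6.200 $/kg
  elm: σ_y = 40.95 MPa, ρ = 744.9 kg/m³, cost = 1.124 $/kg
  nylon: σ_y = 66.00 MPa, ρ = 1128 kg/m³, cost = 4.700 $/kg
  tungsten: σ_y = 681.0 MPa, ρ = 19220 kg/m³, cost = 39.00 $/kg
  soda-lime glass: σ_y = 34.30 MPa, ρ = 2456 kg/m³, cost = 1.100 $/kg
  elm: M = 48.9 kN·m per $
  soda-lime glass: M = 12.7 kN·m per $
  nylon: M = 12.5 kN·m per $
  stainless steel: M = 9.31 kN·m per $
  tungsten: M = 0.908 kN·m per $
Highest index: elm.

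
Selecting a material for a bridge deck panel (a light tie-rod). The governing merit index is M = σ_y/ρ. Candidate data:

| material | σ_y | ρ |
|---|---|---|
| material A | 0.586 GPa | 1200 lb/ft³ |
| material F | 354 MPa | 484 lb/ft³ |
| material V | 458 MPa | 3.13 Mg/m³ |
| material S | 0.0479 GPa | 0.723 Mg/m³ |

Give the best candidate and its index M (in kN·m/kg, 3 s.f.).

material V, M = 146 kN·m/kg

Convert each candidate to consistent units, then evaluate M:
  material A: σ_y = 586.0 MPa, ρ = 19220 kg/m³
  material F: σ_y = 354.0 MPa, ρ = 7753 kg/m³
  material V: σ_y = 458.0 MPa, ρ = 3130 kg/m³
  material S: σ_y = 47.90 MPa, ρ = 723.0 kg/m³
  material V: M = 146 kN·m/kg
  material S: M = 66.3 kN·m/kg
  material F: M = 45.7 kN·m/kg
  material A: M = 30.5 kN·m/kg
Material V ranks first.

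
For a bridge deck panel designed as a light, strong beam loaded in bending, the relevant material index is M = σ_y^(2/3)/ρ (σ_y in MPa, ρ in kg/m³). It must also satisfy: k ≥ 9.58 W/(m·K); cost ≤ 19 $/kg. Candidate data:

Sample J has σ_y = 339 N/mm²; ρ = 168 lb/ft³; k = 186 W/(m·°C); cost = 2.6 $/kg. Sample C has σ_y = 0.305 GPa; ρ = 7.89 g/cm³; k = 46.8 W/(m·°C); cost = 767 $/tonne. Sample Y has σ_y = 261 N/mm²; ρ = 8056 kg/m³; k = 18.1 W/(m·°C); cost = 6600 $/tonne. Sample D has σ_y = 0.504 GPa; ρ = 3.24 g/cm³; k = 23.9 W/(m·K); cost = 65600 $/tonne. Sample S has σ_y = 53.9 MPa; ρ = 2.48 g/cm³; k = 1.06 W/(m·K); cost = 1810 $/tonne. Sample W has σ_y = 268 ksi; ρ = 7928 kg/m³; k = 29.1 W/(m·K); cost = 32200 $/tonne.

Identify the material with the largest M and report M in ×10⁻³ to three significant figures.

sample J, M = 18.1×10⁻³

Screen on constraints: k ≥ 9.58 W/(m·K); cost ≤ 19 $/kg. Survivors: sample J, sample C, sample Y.
Convert each candidate to consistent units, then evaluate M:
  sample J: σ_y = 339.0 MPa, ρ = 2691 kg/m³
  sample C: σ_y = 305.0 MPa, ρ = 7890 kg/m³
  sample Y: σ_y = 261.0 MPa, ρ = 8056 kg/m³
  sample J: M = 18.1×10⁻³
  sample C: M = 5.74×10⁻³
  sample Y: M = 5.07×10⁻³
Highest index: sample J.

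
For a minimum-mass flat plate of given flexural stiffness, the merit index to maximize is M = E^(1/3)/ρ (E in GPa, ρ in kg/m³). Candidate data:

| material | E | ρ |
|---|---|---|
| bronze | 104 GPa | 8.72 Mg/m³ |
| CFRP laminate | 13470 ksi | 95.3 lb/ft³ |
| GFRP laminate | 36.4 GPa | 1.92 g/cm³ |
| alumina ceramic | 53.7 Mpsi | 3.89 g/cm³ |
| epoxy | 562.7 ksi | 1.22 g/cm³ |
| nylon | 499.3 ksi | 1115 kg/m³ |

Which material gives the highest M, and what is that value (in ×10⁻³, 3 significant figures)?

CFRP laminate, M = 2.97×10⁻³

In SI units:
  bronze: E = 104.0 GPa, ρ = 8720 kg/m³
  CFRP laminate: E = 92.87 GPa, ρ = 1527 kg/m³
  GFRP laminate: E = 36.40 GPa, ρ = 1920 kg/m³
  alumina ceramic: E = 370.2 GPa, ρ = 3890 kg/m³
  epoxy: E = 3.880 GPa, ρ = 1220 kg/m³
  nylon: E = 3.443 GPa, ρ = 1115 kg/m³
  CFRP laminate: M = 2.97×10⁻³
  alumina ceramic: M = 1.85×10⁻³
  GFRP laminate: M = 1.73×10⁻³
  nylon: M = 1.35×10⁻³
  epoxy: M = 1.29×10⁻³
  bronze: M = 0.539×10⁻³
The maximum is for CFRP laminate.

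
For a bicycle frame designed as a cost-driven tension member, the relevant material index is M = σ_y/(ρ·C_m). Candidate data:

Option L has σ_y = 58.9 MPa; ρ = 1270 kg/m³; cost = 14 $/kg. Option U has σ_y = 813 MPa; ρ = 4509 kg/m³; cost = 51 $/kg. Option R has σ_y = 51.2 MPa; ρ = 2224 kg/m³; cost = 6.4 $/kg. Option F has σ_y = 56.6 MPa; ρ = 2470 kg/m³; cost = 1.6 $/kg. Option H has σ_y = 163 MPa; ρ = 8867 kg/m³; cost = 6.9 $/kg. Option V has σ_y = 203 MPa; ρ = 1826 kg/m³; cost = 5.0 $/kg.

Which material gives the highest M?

option V

Per-candidate index values:
  option V: M = 22.2 kN·m per $
  option F: M = 14.3 kN·m per $
  option R: M = 3.60 kN·m per $
  option U: M = 3.54 kN·m per $
  option L: M = 3.31 kN·m per $
  option H: M = 2.66 kN·m per $
Option V has the largest M.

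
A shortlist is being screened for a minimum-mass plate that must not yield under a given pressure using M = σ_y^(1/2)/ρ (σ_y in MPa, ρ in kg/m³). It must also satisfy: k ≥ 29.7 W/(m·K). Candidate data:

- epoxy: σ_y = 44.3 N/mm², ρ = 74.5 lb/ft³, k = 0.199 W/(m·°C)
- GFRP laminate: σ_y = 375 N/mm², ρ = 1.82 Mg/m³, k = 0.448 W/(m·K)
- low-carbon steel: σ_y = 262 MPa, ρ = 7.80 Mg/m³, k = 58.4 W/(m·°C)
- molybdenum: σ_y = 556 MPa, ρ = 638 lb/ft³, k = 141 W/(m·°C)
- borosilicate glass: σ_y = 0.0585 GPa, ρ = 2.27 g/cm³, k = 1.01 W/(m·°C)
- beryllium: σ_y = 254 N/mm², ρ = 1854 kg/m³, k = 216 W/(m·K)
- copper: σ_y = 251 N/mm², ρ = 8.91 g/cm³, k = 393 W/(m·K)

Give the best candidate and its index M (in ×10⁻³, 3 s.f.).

Screen on constraints: k ≥ 29.7 W/(m·K). Survivors: low-carbon steel, molybdenum, beryllium, copper.
Normalizing units and computing the index:
  low-carbon steel: σ_y = 262.0 MPa, ρ = 7800 kg/m³
  molybdenum: σ_y = 556.0 MPa, ρ = 10220 kg/m³
  beryllium: σ_y = 254.0 MPa, ρ = 1854 kg/m³
  copper: σ_y = 251.0 MPa, ρ = 8910 kg/m³
  beryllium: M = 8.60×10⁻³
  molybdenum: M = 2.31×10⁻³
  low-carbon steel: M = 2.08×10⁻³
  copper: M = 1.78×10⁻³
Highest index: beryllium.

beryllium, M = 8.60×10⁻³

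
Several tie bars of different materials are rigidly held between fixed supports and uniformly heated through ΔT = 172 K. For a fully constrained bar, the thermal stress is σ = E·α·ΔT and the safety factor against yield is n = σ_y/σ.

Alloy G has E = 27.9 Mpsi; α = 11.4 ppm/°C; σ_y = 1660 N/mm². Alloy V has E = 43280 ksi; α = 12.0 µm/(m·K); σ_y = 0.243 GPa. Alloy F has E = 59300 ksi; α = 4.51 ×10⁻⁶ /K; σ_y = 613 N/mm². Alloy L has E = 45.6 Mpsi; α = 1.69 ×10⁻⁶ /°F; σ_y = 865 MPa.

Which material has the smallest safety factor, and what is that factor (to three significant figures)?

alloy V, n = 0.395

Converting E to GPa, α to ×10⁻⁶/K, σ_y to MPa, then σ and n for each:
  alloy G: E = 192.4, α = 11.4, σ_y = 1660 → σ = 377 MPa, n = 4.40
  alloy V: E = 298.4, α = 12.0, σ_y = 243.0 → σ = 616 MPa, n = 0.395
  alloy F: E = 408.9, α = 4.51, σ_y = 613.0 → σ = 317 MPa, n = 1.93
  alloy L: E = 314.4, α = 3.04, σ_y = 865.0 → σ = 165 MPa, n = 5.26
The minimum is alloy V at n = 0.395.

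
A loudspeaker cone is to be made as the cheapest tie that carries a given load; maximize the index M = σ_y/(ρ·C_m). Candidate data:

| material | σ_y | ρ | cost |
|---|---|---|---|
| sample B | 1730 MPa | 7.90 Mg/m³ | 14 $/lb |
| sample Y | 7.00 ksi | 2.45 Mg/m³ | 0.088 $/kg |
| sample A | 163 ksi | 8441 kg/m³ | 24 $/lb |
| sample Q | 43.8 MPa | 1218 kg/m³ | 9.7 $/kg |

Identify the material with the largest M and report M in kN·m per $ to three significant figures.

Normalizing units and computing the index:
  sample B: σ_y = 1730 MPa, ρ = 7900 kg/m³, cost = 30.86 $/kg
  sample Y: σ_y = 48.26 MPa, ρ = 2450 kg/m³, cost = 0.08800 $/kg
  sample A: σ_y = 1124 MPa, ρ = 8441 kg/m³, cost = 52.91 $/kg
  sample Q: σ_y = 43.80 MPa, ρ = 1218 kg/m³, cost = 9.700 $/kg
  sample Y: M = 224 kN·m per $
  sample B: M = 7.10 kN·m per $
  sample Q: M = 3.71 kN·m per $
  sample A: M = 2.52 kN·m per $
The maximum is for sample Y.

sample Y, M = 224 kN·m per $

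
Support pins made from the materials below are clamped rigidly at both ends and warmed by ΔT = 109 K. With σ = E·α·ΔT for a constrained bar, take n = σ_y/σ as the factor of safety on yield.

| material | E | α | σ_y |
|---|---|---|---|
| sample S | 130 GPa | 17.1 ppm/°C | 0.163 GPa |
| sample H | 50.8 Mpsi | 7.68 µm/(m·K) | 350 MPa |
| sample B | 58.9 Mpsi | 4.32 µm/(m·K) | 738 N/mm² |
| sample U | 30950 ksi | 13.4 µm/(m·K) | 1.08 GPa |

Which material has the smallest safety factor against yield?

In consistent units (E in GPa, α in ×10⁻⁶/K, σ_y in MPa):
  sample S: E = 130.0, α = 17.1, σ_y = 163.0 → σ = 242 MPa, n = 0.673
  sample H: E = 350.3, α = 7.68, σ_y = 350.0 → σ = 293 MPa, n = 1.19
  sample B: E = 406.1, α = 4.32, σ_y = 738.0 → σ = 191 MPa, n = 3.86
  sample U: E = 213.4, α = 13.4, σ_y = 1080 → σ = 312 MPa, n = 3.47
The minimum is sample S at n = 0.673.

sample S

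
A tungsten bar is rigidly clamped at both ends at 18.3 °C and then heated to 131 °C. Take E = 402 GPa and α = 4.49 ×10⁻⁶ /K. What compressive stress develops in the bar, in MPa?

203 MPa

ΔT = 112.7 K. Constrained thermal stress σ = E·α·ΔT = 402.0×10³ MPa × 4.49×10⁻⁶ × 112.7 = 203 MPa (compressive).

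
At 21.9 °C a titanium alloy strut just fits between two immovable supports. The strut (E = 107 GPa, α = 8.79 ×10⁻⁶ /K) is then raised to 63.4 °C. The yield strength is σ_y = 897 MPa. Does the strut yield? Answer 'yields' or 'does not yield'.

does not yield

ΔT = 41.50 K. Constrained thermal stress σ = E·α·ΔT = 107.0×10³ MPa × 8.79×10⁻⁶ × 41.50 = 39.0 MPa (compressive).
Compare to σ_y = 897 MPa: σ < σ_y, so it does not yield.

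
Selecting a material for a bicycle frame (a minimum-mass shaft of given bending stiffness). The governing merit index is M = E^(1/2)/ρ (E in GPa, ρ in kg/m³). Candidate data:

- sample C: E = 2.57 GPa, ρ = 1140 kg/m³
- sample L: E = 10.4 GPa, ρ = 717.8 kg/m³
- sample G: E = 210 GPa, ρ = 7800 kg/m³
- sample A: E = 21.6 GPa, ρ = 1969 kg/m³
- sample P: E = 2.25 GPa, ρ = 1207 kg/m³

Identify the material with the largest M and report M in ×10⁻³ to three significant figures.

Evaluate M for each candidate:
  sample L: M = 4.49×10⁻³
  sample A: M = 2.36×10⁻³
  sample G: M = 1.86×10⁻³
  sample C: M = 1.41×10⁻³
  sample P: M = 1.24×10⁻³
Highest index: sample L.

sample L, M = 4.49×10⁻³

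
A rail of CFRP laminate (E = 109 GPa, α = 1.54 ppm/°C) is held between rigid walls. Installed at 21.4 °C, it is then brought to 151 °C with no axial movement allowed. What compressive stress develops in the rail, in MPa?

ΔT = 129.6 K. Constrained thermal stress σ = E·α·ΔT = 109.0×10³ MPa × 1.54×10⁻⁶ × 129.6 = 21.8 MPa (compressive).

21.8 MPa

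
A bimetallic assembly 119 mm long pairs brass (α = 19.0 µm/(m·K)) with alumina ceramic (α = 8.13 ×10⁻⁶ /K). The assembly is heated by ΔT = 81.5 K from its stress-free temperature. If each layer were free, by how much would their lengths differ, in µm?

Δα = |19.0 − 8.13|×10⁻⁶/K = 10.9×10⁻⁶/K.
ΔL_mismatch = Δα·L·ΔT = 10.9×10⁻⁶ × 119.0 mm × 81.5 K = 105 µm.

105 µm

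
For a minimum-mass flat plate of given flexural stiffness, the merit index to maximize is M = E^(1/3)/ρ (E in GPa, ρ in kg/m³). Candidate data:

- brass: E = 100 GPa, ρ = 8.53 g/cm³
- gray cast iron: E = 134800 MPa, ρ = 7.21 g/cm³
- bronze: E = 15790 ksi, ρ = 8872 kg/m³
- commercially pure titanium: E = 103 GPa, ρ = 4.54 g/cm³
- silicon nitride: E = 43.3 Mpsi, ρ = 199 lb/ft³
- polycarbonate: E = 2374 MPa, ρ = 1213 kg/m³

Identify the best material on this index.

In SI units:
  brass: E = 100.0 GPa, ρ = 8530 kg/m³
  gray cast iron: E = 134.8 GPa, ρ = 7210 kg/m³
  bronze: E = 108.9 GPa, ρ = 8872 kg/m³
  commercially pure titanium: E = 103.0 GPa, ρ = 4540 kg/m³
  silicon nitride: E = 298.5 GPa, ρ = 3188 kg/m³
  polycarbonate: E = 2.374 GPa, ρ = 1213 kg/m³
  silicon nitride: M = 2.10×10⁻³
  polycarbonate: M = 1.10×10⁻³
  commercially pure titanium: M = 1.03×10⁻³
  gray cast iron: M = 0.711×10⁻³
  brass: M = 0.544×10⁻³
  bronze: M = 0.538×10⁻³
Silicon nitride ranks first.

silicon nitride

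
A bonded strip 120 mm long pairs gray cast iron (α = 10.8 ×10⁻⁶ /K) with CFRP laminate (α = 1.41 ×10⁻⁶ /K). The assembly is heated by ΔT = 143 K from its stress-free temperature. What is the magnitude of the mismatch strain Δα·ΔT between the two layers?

Δα = |10.8 − 1.41|×10⁻⁶/K = 9.39×10⁻⁶/K.
Mismatch strain = Δα·ΔT = 9.39×10⁻⁶ × 143.0 = 1.34×10⁻³.

1.34×10⁻³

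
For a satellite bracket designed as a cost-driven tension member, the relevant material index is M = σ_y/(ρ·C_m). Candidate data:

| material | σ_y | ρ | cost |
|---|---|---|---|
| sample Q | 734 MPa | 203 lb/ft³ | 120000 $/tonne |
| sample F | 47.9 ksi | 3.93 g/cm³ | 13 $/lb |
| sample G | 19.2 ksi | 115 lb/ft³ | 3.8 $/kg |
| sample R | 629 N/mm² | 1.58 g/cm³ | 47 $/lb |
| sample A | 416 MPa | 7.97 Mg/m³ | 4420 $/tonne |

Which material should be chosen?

In SI units:
  sample Q: σ_y = 734.0 MPa, ρ = 3252 kg/m³, cost = 120.0 $/kg
  sample F: σ_y = 330.3 MPa, ρ = 3930 kg/m³, cost = 28.66 $/kg
  sample G: σ_y = 132.4 MPa, ρ = 1842 kg/m³, cost = 3.800 $/kg
  sample R: σ_y = 629.0 MPa, ρ = 1580 kg/m³, cost = 103.6 $/kg
  sample A: σ_y = 416.0 MPa, ρ = 7970 kg/m³, cost = 4.420 $/kg
  sample G: M = 18.9 kN·m per $
  sample A: M = 11.8 kN·m per $
  sample R: M = 3.84 kN·m per $
  sample F: M = 2.93 kN·m per $
  sample Q: M = 1.88 kN·m per $
The maximum is for sample G.

sample G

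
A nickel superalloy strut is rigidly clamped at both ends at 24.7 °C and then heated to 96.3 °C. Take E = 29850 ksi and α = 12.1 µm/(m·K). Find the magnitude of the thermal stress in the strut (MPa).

178 MPa

E = 29850 ksi = 205.8 GPa.
ΔT = 71.60 K. Constrained thermal stress σ = E·α·ΔT = 205.8×10³ MPa × 12.1×10⁻⁶ × 71.60 = 178 MPa (compressive).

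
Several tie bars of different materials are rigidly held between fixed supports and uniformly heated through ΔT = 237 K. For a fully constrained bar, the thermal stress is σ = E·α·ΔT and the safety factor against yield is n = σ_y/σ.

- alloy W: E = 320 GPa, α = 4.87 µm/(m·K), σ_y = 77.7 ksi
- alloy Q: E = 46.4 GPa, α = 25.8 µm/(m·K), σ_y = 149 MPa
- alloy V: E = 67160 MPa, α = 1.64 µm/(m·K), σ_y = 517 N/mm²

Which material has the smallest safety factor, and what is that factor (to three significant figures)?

In consistent units (E in GPa, α in ×10⁻⁶/K, σ_y in MPa):
  alloy W: E = 320.0, α = 4.87, σ_y = 535.7 → σ = 369 MPa, n = 1.45
  alloy Q: E = 46.40, α = 25.8, σ_y = 149.0 → σ = 284 MPa, n = 0.525
  alloy V: E = 67.16, α = 1.64, σ_y = 517.0 → σ = 26.1 MPa, n = 19.8
Alloy Q has the lowest safety factor, n = 0.525.

alloy Q, n = 0.525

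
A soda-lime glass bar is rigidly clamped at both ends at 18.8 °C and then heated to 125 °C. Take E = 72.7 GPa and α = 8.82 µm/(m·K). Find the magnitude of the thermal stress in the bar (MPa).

ΔT = 106.2 K. Constrained thermal stress σ = E·α·ΔT = 72.70×10³ MPa × 8.82×10⁻⁶ × 106.2 = 68.1 MPa (compressive).

68.1 MPa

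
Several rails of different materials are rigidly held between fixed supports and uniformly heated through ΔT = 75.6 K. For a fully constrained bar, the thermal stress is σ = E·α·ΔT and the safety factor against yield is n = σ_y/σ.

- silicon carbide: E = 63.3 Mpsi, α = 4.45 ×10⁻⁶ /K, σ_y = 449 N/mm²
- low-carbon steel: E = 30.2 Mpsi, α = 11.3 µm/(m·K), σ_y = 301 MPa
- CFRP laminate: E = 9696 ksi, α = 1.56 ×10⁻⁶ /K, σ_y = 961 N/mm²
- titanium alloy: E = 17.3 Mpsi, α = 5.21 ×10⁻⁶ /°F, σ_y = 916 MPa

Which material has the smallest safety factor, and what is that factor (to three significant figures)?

low-carbon steel, n = 1.69

Converting E to GPa, α to ×10⁻⁶/K, σ_y to MPa, then σ and n for each:
  silicon carbide: E = 436.4, α = 4.45, σ_y = 449.0 → σ = 147 MPa, n = 3.06
  low-carbon steel: E = 208.2, α = 11.3, σ_y = 301.0 → σ = 178 MPa, n = 1.69
  CFRP laminate: E = 66.85, α = 1.56, σ_y = 961.0 → σ = 7.88 MPa, n = 122
  titanium alloy: E = 119.3, α = 9.38, σ_y = 916.0 → σ = 84.6 MPa, n = 10.8
Smallest n: low-carbon steel with n = 1.69.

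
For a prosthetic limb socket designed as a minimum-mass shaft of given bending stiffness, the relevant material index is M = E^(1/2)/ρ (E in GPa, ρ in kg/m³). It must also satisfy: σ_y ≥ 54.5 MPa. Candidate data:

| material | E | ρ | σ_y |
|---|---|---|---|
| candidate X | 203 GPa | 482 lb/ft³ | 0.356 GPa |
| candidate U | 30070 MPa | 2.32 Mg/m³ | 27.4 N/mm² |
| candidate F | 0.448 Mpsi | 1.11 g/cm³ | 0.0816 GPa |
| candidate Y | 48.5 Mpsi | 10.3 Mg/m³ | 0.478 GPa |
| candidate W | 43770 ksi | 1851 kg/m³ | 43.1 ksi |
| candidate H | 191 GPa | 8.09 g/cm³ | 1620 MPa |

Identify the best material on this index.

candidate W

Screen on constraints: σ_y ≥ 54.5 MPa. Survivors: candidate X, candidate F, candidate Y, candidate W, candidate H.
In SI units:
  candidate X: E = 203.0 GPa, ρ = 7721 kg/m³
  candidate F: E = 3.089 GPa, ρ = 1110 kg/m³
  candidate Y: E = 334.4 GPa, ρ = 10300 kg/m³
  candidate W: E = 301.8 GPa, ρ = 1851 kg/m³
  candidate H: E = 191.0 GPa, ρ = 8090 kg/m³
  candidate W: M = 9.39×10⁻³
  candidate X: M = 1.85×10⁻³
  candidate Y: M = 1.78×10⁻³
  candidate H: M = 1.71×10⁻³
  candidate F: M = 1.58×10⁻³
The maximum is for candidate W.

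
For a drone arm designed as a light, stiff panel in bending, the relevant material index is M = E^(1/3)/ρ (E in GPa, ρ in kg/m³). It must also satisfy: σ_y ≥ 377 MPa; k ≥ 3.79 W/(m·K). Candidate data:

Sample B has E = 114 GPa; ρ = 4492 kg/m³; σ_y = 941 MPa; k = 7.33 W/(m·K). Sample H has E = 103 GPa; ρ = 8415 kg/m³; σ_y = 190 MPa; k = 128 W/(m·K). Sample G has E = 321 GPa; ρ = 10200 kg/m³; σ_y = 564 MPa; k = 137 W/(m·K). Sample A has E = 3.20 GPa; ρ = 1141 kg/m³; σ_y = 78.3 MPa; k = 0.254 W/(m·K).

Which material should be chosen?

sample B

Screen on constraints: σ_y ≥ 377 MPa; k ≥ 3.79 W/(m·K). Survivors: sample B, sample G.
Computing M directly (units already consistent):
  sample B: M = 1.08×10⁻³
  sample G: M = 0.671×10⁻³
Highest index: sample B.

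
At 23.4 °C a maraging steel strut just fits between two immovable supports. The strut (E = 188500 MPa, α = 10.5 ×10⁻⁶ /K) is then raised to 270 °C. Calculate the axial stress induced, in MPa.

488 MPa

E = 188500 MPa = 188.5 GPa.
ΔT = 246.6 K. Constrained thermal stress σ = E·α·ΔT = 188.5×10³ MPa × 10.5×10⁻⁶ × 246.6 = 488 MPa (compressive).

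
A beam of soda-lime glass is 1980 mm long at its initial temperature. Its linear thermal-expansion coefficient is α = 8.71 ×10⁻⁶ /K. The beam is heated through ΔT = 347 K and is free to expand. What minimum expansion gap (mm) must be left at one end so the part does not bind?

ΔL = α·L₀·ΔT = 8.71×10⁻⁶ × 1980 mm × 347.0 K = 5.98 mm.

5.98 mm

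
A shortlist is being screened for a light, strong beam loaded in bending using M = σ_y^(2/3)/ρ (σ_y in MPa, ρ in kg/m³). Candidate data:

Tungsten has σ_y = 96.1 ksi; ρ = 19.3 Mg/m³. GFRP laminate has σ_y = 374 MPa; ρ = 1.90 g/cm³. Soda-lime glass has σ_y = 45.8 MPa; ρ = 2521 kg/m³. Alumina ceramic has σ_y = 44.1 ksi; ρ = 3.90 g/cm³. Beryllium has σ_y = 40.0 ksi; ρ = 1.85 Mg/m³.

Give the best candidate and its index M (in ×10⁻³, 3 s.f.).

GFRP laminate, M = 27.3×10⁻³

After converting to SI:
  tungsten: σ_y = 662.6 MPa, ρ = 19300 kg/m³
  GFRP laminate: σ_y = 374.0 MPa, ρ = 1900 kg/m³
  soda-lime glass: σ_y = 45.80 MPa, ρ = 2521 kg/m³
  alumina ceramic: σ_y = 304.1 MPa, ρ = 3900 kg/m³
  beryllium: σ_y = 275.8 MPa, ρ = 1850 kg/m³
  GFRP laminate: M = 27.3×10⁻³
  beryllium: M = 22.9×10⁻³
  alumina ceramic: M = 11.6×10⁻³
  soda-lime glass: M = 5.08×10⁻³
  tungsten: M = 3.94×10⁻³
GFRP laminate has the largest M.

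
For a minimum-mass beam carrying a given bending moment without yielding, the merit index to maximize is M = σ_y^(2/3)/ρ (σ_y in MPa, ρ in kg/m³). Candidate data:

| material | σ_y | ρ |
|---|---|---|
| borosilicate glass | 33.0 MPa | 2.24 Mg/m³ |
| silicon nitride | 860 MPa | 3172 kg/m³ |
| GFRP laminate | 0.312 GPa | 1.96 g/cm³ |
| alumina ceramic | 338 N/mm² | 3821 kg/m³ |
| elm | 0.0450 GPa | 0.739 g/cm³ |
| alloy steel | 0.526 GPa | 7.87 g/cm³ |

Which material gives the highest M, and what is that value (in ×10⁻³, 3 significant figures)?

Convert each candidate to consistent units, then evaluate M:
  borosilicate glass: σ_y = 33.00 MPa, ρ = 2240 kg/m³
  silicon nitride: σ_y = 860.0 MPa, ρ = 3172 kg/m³
  GFRP laminate: σ_y = 312.0 MPa, ρ = 1960 kg/m³
  alumina ceramic: σ_y = 338.0 MPa, ρ = 3821 kg/m³
  elm: σ_y = 45.00 MPa, ρ = 739.0 kg/m³
  alloy steel: σ_y = 526.0 MPa, ρ = 7870 kg/m³
  silicon nitride: M = 28.5×10⁻³
  GFRP laminate: M = 23.5×10⁻³
  elm: M = 17.1×10⁻³
  alumina ceramic: M = 12.7×10⁻³
  alloy steel: M = 8.28×10⁻³
  borosilicate glass: M = 4.59×10⁻³
Silicon nitride has the largest M.

silicon nitride, M = 28.5×10⁻³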